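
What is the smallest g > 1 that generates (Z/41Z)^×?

6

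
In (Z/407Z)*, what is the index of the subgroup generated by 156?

6

ord(156) | φ(407) = φ(11·37) = (11−1)·(37−1) = 10·36 = 360 = 2^3 · 3^2 · 5.
Divisors of 360: 1, 2, 3, 4, 5, 6, 8, 9, 10, 12, 15, 18, 20, 24, 30, 36, 40, 45, 60, 72, 90, 120, 180, 360.
Evaluate successive powers at the divisors of 360:
156^1 ≡ 156 (mod 407)
156^2 ≡ 323 (mod 407)
156^3 ≡ 327 (mod 407)
156^4 ≡ 137 (mod 407)
156^5 ≡ 208 (mod 407)
156^6 ≡ 295 (mod 407)
156^8 ≡ 47 (mod 407)
156^9 ≡ 6 (mod 407)
156^10 ≡ 122 (mod 407)
156^12 ≡ 334 (mod 407)
156^15 ≡ 142 (mod 407)
156^18 ≡ 36 (mod 407)
156^20 ≡ 232 (mod 407)
156^24 ≡ 38 (mod 407)
156^30 ≡ 221 (mod 407)
156^36 ≡ 75 (mod 407)
156^40 ≡ 100 (mod 407)
156^45 ≡ 43 (mod 407)
156^60 ≡ 1 (mod 407) ✓
The order of 156 is 60, so the subgroup it generates has 60 elements.
The index is φ(407) / ord(156) = 360 / 60 = 6.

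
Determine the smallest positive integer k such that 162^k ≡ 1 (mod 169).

The order of 162 must divide φ(169) = φ(13^2) = 13·(13−1) = 156 = 2^2 · 3 · 13.
Divisors of 156: 1, 2, 3, 4, 6, 12, 13, 26, 39, 52, 78, 156.
Check 162^d mod 169 for each divisor in increasing order:
162^1 ≡ 162 (mod 169)
162^2 ≡ 49 (mod 169)
162^3 ≡ 164 (mod 169)
162^4 ≡ 35 (mod 169)
162^6 ≡ 25 (mod 169)
162^12 ≡ 118 (mod 169)
162^13 ≡ 19 (mod 169)
162^26 ≡ 23 (mod 169)
162^39 ≡ 99 (mod 169)
162^52 ≡ 22 (mod 169)
162^78 ≡ 168 (mod 169)
162^156 ≡ 1 (mod 169) ✓
Hence ord(162) = 156.

156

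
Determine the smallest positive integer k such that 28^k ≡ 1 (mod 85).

16

ord(28) | φ(85) = φ(5·17) = (5−1)·(17−1) = 4·16 = 64 = 2^6.
Divisors of 64: 1, 2, 4, 8, 16, 32, 64.
Evaluate successive powers at the divisors of 64:
28^1 ≡ 28
28^2 ≡ 19
28^4 ≡ 21
28^8 ≡ 16
28^16 ≡ 1
Therefore the multiplicative order of 28 modulo 85 is 16.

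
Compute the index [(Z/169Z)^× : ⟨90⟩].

ord(90) | φ(169) = φ(13^2) = 13·(13−1) = 156 = 2^2 · 3 · 13.
Divisors of 156: 1, 2, 3, 4, 6, 12, 13, 26, 39, 52, 78, 156.
Evaluate successive powers at the divisors of 156:
90^1 ≡ 90
90^2 ≡ 157
90^3 ≡ 103
90^4 ≡ 144
90^6 ≡ 131
90^12 ≡ 92
90^13 ≡ 168
90^26 ≡ 1
The order of 90 is 26, so the subgroup it generates has 26 elements.
Index = |(Z/169Z)^×| / |⟨90⟩| = 156 / 26 = 6.

6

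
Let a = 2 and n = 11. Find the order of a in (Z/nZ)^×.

10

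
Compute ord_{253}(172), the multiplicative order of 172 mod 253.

110

The order of 172 must divide φ(253) = φ(11·23) = (11−1)·(23−1) = 10·22 = 220 = 2^2 · 5 · 11.
Divisors of 220: 1, 2, 4, 5, 10, 11, 20, 22, 44, 55, 110, 220.
Test each divisor d:
172^1 ≡ 172 (mod 253)
172^2 ≡ 236 (mod 253)
172^4 ≡ 36 (mod 253)
172^5 ≡ 120 (mod 253)
172^10 ≡ 232 (mod 253)
172^11 ≡ 183 (mod 253)
172^20 ≡ 188 (mod 253)
172^22 ≡ 93 (mod 253)
172^44 ≡ 47 (mod 253)
172^55 ≡ 252 (mod 253)
172^110 ≡ 1 (mod 253) ✓
Hence ord(172) = 110.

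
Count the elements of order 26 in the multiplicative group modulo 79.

12

φ(79) = 79 − 1 = 78 = 2 · 3 · 13.
In a cyclic group of order 78, there are φ(d) elements of order d for each divisor d of 78, and zero for non-divisors.
26 = 2 · 13 divides 78, and φ(26) = 12.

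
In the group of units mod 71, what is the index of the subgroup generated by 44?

ord(44) | φ(71) = 71 − 1 = 70 = 2 · 5 · 7.
Divisors of 70: 1, 2, 5, 7, 10, 14, 35, 70.
Compute 44^d (mod 71) for the divisors d until we hit 1:
44^1 ≡ 44 (mod 71)
44^2 ≡ 19 (mod 71)
44^5 ≡ 51 (mod 71)
44^7 ≡ 46 (mod 71)
44^10 ≡ 45 (mod 71)
44^14 ≡ 57 (mod 71)
44^35 ≡ 70 (mod 71)
44^70 ≡ 1 (mod 71) ✓
Thus |⟨44⟩| = ord(44) = 70.
Index = |(Z/71Z)^×| / |⟨44⟩| = 70 / 70 = 1.

1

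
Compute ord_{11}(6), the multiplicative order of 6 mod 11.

ord(6) | φ(11) = 11 − 1 = 10 = 2 · 5.
Divisors of 10: 1, 2, 5, 10.
Test each divisor d:
6^1 ≡ 6
6^2 ≡ 3
6^5 ≡ 10
6^10 ≡ 1
So ord_11(6) = 10.

10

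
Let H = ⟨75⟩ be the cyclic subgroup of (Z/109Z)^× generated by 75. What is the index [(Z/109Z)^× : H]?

Since 75 ∈ (Z/109Z)^×, its order divides φ(109) = 109 − 1 = 108 = 2^2 · 3^3.
Divisors of 108: 1, 2, 3, 4, 6, 9, 12, 18, 27, 36, 54, 108.
Evaluate successive powers at the divisors of 108:
75^1 ≡ 75 (mod 109)
75^2 ≡ 66 (mod 109)
75^3 ≡ 45 (mod 109)
75^4 ≡ 105 (mod 109)
75^6 ≡ 63 (mod 109)
75^9 ≡ 1 (mod 109) ✓
Thus |⟨75⟩| = ord(75) = 9.
Index = |(Z/109Z)^×| / |⟨75⟩| = 108 / 9 = 12.

12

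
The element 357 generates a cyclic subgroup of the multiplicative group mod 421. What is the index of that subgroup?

ord(357) | φ(421) = 421 − 1 = 420 = 2^2 · 3 · 5 · 7.
Divisors of 420: 1, 2, 3, 4, 5, 6, 7, 10, 12, 14, 15, 20, 21, 28, 30, 35, 42, 60, 70, 84, 105, 140, 210, 420.
Check 357^d mod 421 for each divisor in increasing order:
357^1 ≡ 357 (mod 421)
357^2 ≡ 307 (mod 421)
357^3 ≡ 139 (mod 421)
357^4 ≡ 366 (mod 421)
357^5 ≡ 152 (mod 421)
357^6 ≡ 376 (mod 421)
357^7 ≡ 354 (mod 421)
357^10 ≡ 370 (mod 421)
357^12 ≡ 341 (mod 421)
357^14 ≡ 279 (mod 421)
357^15 ≡ 247 (mod 421)
357^20 ≡ 75 (mod 421)
357^21 ≡ 252 (mod 421)
357^28 ≡ 377 (mod 421)
357^30 ≡ 385 (mod 421)
357^35 ≡ 1 (mod 421) ✓
The order of 357 is 35, so the subgroup it generates has 35 elements.
Index = |(Z/421Z)^×| / |⟨357⟩| = 420 / 35 = 12.

12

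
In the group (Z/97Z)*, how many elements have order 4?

2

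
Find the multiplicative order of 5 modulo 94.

46

ord(5) | φ(94) = φ(2)·φ(47) = 1·46 = 46 = 2 · 23.
Divisors of 46: 1, 2, 23, 46.
Compute 5^d (mod 94) for the divisors d until we hit 1:
5^1 ≡ 5
5^2 ≡ 25
5^23 ≡ 93
5^46 ≡ 1
The smallest such exponent is 46, so the order of 5 is 46.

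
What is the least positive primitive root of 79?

3

φ(79) = 79 − 1 = 78 = 2 · 3 · 13.
Test candidates g = 2, 3, … against the prime factors q ∈ {2, 3, 13} of φ(79): g is a generator iff g^(78/q) ≢ 1 for every such q.
g = 2: 2^39 ≡ 1 — hits 1, so not a primitive root.
g = 3: 3^39 ≡ 78; 3^26 ≡ 23; 3^6 ≡ 18 — none is 1, so 3 is a primitive root.
So 3 is the smallest generator of (Z/79Z)^×.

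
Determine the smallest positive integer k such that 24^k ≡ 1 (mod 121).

Since 24 ∈ (Z/121Z)^×, its order divides φ(121) = φ(11^2) = 11·(11−1) = 110 = 2 · 5 · 11.
Divisors of 110: 1, 2, 5, 10, 11, 22, 55, 110.
Test each divisor d:
24^1 ≡ 24 (mod 121)
24^2 ≡ 92 (mod 121)
24^5 ≡ 98 (mod 121)
24^10 ≡ 45 (mod 121)
24^11 ≡ 112 (mod 121)
24^22 ≡ 81 (mod 121)
24^55 ≡ 120 (mod 121)
24^110 ≡ 1 (mod 121) ✓
Therefore the multiplicative order of 24 modulo 121 is 110.

110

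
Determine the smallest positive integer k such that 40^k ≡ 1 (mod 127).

42

By Lagrange's theorem, ord_127(40) divides φ(127) = 127 − 1 = 126 = 2 · 3^2 · 7.
Divisors of 126: 1, 2, 3, 6, 7, 9, 14, 18, 21, 42, 63, 126.
Compute 40^d (mod 127) for the divisors d until we hit 1:
40^1 ≡ 40 (mod 127)
40^2 ≡ 76 (mod 127)
40^3 ≡ 119 (mod 127)
40^6 ≡ 64 (mod 127)
40^7 ≡ 20 (mod 127)
40^9 ≡ 123 (mod 127)
40^14 ≡ 19 (mod 127)
40^18 ≡ 16 (mod 127)
40^21 ≡ 126 (mod 127)
40^42 ≡ 1 (mod 127) ✓
So ord_127(40) = 42.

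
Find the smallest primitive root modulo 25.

2

φ(25) = φ(5^2) = 5·(5−1) = 20 = 2^2 · 5.
g is a primitive root iff g^(20/q) ≢ 1 (mod 25) for each prime q ∈ {2, 5}.
g = 2: 2^10 ≡ 24; 2^4 ≡ 16 — none is 1, so 2 is a primitive root.
Hence the least primitive root of 25 is 2.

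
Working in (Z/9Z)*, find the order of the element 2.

6

By Lagrange's theorem, ord_9(2) divides φ(9) = φ(3^2) = 3·(3−1) = 6 = 2 · 3.
Divisors of 6: 1, 2, 3, 6.
Evaluate successive powers at the divisors of 6:
2^1 ≡ 2
2^2 ≡ 4
2^3 ≡ 8
2^6 ≡ 1
Hence ord(2) = 6.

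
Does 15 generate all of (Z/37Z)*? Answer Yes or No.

φ(37) = 37 − 1 = 36 = 2^2 · 3^2.
It suffices to check that the order of 15 is not a proper divisor of 36: compute 15^(36/q) for q ∈ {2, 3}.
15^18 ≡ 36 (mod 37)  [q = 2: ≢ 1 ✓]
15^12 ≡ 26 (mod 37)  [q = 3: ≢ 1 ✓]
Every test exponent gives a nontrivial residue, hence 15 generates the full group.

Yes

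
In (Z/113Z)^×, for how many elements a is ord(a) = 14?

φ(113) = 113 − 1 = 112 = 2^4 · 7.
Since (Z/113Z)^× is cyclic of order 112, the number of elements of order d is φ(d) when d | 112 and 0 otherwise.
14 = 2 · 7 divides 112, and φ(14) = 6.

6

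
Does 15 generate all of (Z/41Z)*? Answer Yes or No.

Yes

φ(41) = 41 − 1 = 40 = 2^3 · 5.
An element g generates (Z/41Z)^× iff g^(40/q) ≢ 1 (mod 41) for each prime q ∈ {2, 5}.
15^20 ≡ 40 (mod 41)  [q = 2: ≢ 1 ✓]
15^8 ≡ 18 (mod 41)  [q = 5: ≢ 1 ✓]
None equal 1, so ord_41(15) = 40: 15 is a primitive root.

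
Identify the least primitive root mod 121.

φ(121) = φ(11^2) = 11·(11−1) = 110 = 2 · 5 · 11.
g is a primitive root iff g^(110/q) ≢ 1 (mod 121) for each prime q ∈ {2, 5, 11}.
g = 2: 2^55 ≡ 120; 2^22 ≡ 81; 2^10 ≡ 56 — none is 1, so 2 is a primitive root.
So 2 is the smallest generator of (Z/121Z)^×.

2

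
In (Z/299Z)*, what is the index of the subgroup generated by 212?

4

Since 212 ∈ (Z/299Z)^×, its order divides φ(299) = φ(13·23) = (13−1)·(23−1) = 12·22 = 264 = 2^3 · 3 · 11.
Divisors of 264: 1, 2, 3, 4, 6, 8, 11, 12, 22, 24, 33, 44, 66, 88, 132, 264.
Test each divisor d:
212^1 ≡ 212 (mod 299)
212^2 ≡ 94 (mod 299)
212^3 ≡ 194 (mod 299)
212^4 ≡ 165 (mod 299)
212^6 ≡ 261 (mod 299)
212^8 ≡ 16 (mod 299)
212^11 ≡ 114 (mod 299)
212^12 ≡ 248 (mod 299)
212^22 ≡ 139 (mod 299)
212^24 ≡ 209 (mod 299)
212^33 ≡ 298 (mod 299)
212^44 ≡ 185 (mod 299)
212^66 ≡ 1 (mod 299) ✓
The order of 212 is 66, so the subgroup it generates has 66 elements.
[(Z/299Z)^× : ⟨212⟩] = 264/66 = 4.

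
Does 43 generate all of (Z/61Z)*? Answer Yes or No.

Yes

φ(61) = 61 − 1 = 60 = 2^2 · 3 · 5.
Test 43^(60/q) mod 61 for each prime factor q of 60:
43^30 ≡ 60 (mod 61)  [q = 2: ≢ 1 ✓]
43^20 ≡ 47 (mod 61)  [q = 3: ≢ 1 ✓]
43^12 ≡ 58 (mod 61)  [q = 5: ≢ 1 ✓]
All checks pass, so 43 has order 60 and is a primitive root modulo 61.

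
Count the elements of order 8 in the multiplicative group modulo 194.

4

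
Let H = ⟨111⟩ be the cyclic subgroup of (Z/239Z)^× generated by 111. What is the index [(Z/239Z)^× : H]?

ord(111) | φ(239) = 239 − 1 = 238 = 2 · 7 · 17.
Divisors of 238: 1, 2, 7, 14, 17, 34, 119, 238.
Check 111^d mod 239 for each divisor in increasing order:
111^1 ≡ 111
111^2 ≡ 132
111^7 ≡ 233
111^14 ≡ 36
111^17 ≡ 238
111^34 ≡ 1
So ord_239(111) = 34, hence |⟨111⟩| = 34.
Index = |(Z/239Z)^×| / |⟨111⟩| = 238 / 34 = 7.

7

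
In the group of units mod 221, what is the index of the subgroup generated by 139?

4

ord(139) | φ(221) = φ(13·17) = (13−1)·(17−1) = 12·16 = 192 = 2^6 · 3.
Divisors of 192: 1, 2, 3, 4, 6, 8, 12, 16, 24, 32, 48, 64, 96, 192.
Check 139^d mod 221 for each divisor in increasing order:
139^1 ≡ 139
139^2 ≡ 94
139^3 ≡ 27
139^4 ≡ 217
139^6 ≡ 66
139^8 ≡ 16
139^12 ≡ 157
139^16 ≡ 35
139^24 ≡ 118
139^32 ≡ 120
139^48 ≡ 1
The order of 139 is 48, so the subgroup it generates has 48 elements.
Index = |(Z/221Z)^×| / |⟨139⟩| = 192 / 48 = 4.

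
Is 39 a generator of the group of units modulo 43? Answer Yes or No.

No

φ(43) = 43 − 1 = 42 = 2 · 3 · 7.
39 is a primitive root mod 43 iff 39^(φ(43)/q) ≢ 1 for every prime q | φ(43), i.e. q ∈ {2, 3, 7}.
39^21 ≡ 42 (mod 43)  [q = 2: ≢ 1 ✓]
39^14 ≡ 1 (mod 43)  [q = 3: ≡ 1 ✗]
39^6 ≡ 11 (mod 43)  [q = 7: ≢ 1 ✓]
The check at q = 3 fails, so 39 generates a proper subgroup.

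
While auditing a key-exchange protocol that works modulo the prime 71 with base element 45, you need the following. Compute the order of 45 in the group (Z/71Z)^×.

7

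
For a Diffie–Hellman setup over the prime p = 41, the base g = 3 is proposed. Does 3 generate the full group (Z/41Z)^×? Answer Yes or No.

No

φ(41) = 41 − 1 = 40 = 2^3 · 5.
Test 3^(40/q) mod 41 for each prime factor q of 40:
3^20 ≡ 40 (mod 41)  [q = 2: ≢ 1 ✓]
3^8 ≡ 1 (mod 41)  [q = 5: ≡ 1 ✗]
The check at q = 5 fails, so 3 generates a proper subgroup.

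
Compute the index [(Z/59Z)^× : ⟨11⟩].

1

By Lagrange's theorem, ord_59(11) divides φ(59) = 59 − 1 = 58 = 2 · 29.
Divisors of 58: 1, 2, 29, 58.
Test each divisor d:
11^1 ≡ 11 (mod 59)
11^2 ≡ 3 (mod 59)
11^29 ≡ 58 (mod 59)
11^58 ≡ 1 (mod 59) ✓
The order of 11 is 58, so the subgroup it generates has 58 elements.
Index = |(Z/59Z)^×| / |⟨11⟩| = 58 / 58 = 1.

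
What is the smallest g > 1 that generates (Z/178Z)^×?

φ(178) = φ(2)·φ(89) = 1·88 = 88 = 2^3 · 11.
g is a primitive root iff g^(88/q) ≢ 1 (mod 178) for each prime q ∈ {2, 11}.
g = 2: gcd(2, 178) = 2 > 1, not a unit — skip.
g = 3: 3^44 ≡ 177; 3^8 ≡ 153 — none is 1, so 3 is a primitive root.
The smallest primitive root modulo 178 is 3.

3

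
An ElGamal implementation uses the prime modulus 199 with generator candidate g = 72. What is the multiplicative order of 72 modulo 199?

99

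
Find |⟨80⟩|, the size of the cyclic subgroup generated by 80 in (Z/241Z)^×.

ord(80) | φ(241) = 241 − 1 = 240 = 2^4 · 3 · 5.
Divisors of 240: 1, 2, 3, 4, 5, 6, 8, 10, 12, 15, 16, 20, 24, 30, 40, 48, 60, 80, 120, 240.
Test each divisor d:
80^1 ≡ 80
80^2 ≡ 134
80^3 ≡ 116
80^4 ≡ 122
80^5 ≡ 120
80^6 ≡ 201
80^8 ≡ 183
80^10 ≡ 181
80^12 ≡ 154
80^15 ≡ 30
80^16 ≡ 231
80^20 ≡ 226
80^24 ≡ 98
80^30 ≡ 177
80^40 ≡ 225
80^48 ≡ 205
80^60 ≡ 240
80^80 ≡ 15
80^120 ≡ 1
The smallest such exponent is 120, so the order of 80 is 120.

120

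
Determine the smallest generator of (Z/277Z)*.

φ(277) = 277 − 1 = 276 = 2^2 · 3 · 23.
g is a primitive root iff g^(276/q) ≢ 1 (mod 277) for each prime q ∈ {2, 3, 23}.
g = 2: 2^138 ≡ 276; 2^92 ≡ 1 — hits 1, so not a primitive root.
g = 3: 3^138 ≡ 1 — hits 1, so not a primitive root.
g = 4: 4^138 ≡ 1 — hits 1, so not a primitive root.
g = 5: 5^138 ≡ 276; 5^92 ≡ 116; 5^12 ≡ 27 — none is 1, so 5 is a primitive root.
Hence the least primitive root of 277 is 5.

5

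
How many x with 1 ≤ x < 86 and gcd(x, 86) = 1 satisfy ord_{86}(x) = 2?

φ(86) = φ(2)·φ(43) = 1·42 = 42 = 2 · 3 · 7.
Since (Z/86Z)^× is cyclic of order 42, the number of elements of order d is φ(d) when d | 42 and 0 otherwise.
2 | 42, and φ(2) = 2 − 1 = 1.

1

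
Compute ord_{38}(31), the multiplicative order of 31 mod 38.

6

The order of 31 must divide φ(38) = φ(2)·φ(19) = 1·18 = 18 = 2 · 3^2.
Divisors of 18: 1, 2, 3, 6, 9, 18.
Check 31^d mod 38 for each divisor in increasing order:
31^1 ≡ 31 (mod 38)
31^2 ≡ 11 (mod 38)
31^3 ≡ 37 (mod 38)
31^6 ≡ 1 (mod 38) ✓
The smallest such exponent is 6, so the order of 31 is 6.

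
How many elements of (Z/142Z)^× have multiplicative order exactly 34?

φ(142) = φ(2)·φ(71) = 1·70 = 70 = 2 · 5 · 7.
In a cyclic group of order 70, there are φ(d) elements of order d for each divisor d of 70, and zero for non-divisors.
Since 34 ∤ 70, the count is 0.

0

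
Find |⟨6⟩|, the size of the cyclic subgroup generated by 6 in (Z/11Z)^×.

10

Since 6 ∈ (Z/11Z)^×, its order divides φ(11) = 11 − 1 = 10 = 2 · 5.
Divisors of 10: 1, 2, 5, 10.
Check 6^d mod 11 for each divisor in increasing order:
6^1 ≡ 6
6^2 ≡ 3
6^5 ≡ 10
6^10 ≡ 1
So ord_11(6) = 10.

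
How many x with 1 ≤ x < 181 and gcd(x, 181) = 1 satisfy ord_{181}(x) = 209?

φ(181) = 181 − 1 = 180 = 2^2 · 3^2 · 5.
(Z/181Z)^× is cyclic (|G| = 180); a cyclic group of order m has exactly φ(d) elements of each order d | m, and none otherwise.
209 does not divide 180, so no element of (Z/181Z)^× has order 209.

0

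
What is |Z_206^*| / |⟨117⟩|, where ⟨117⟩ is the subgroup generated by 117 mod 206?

6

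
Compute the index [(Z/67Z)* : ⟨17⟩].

By Lagrange's theorem, ord_67(17) divides φ(67) = 67 − 1 = 66 = 2 · 3 · 11.
Divisors of 66: 1, 2, 3, 6, 11, 22, 33, 66.
Compute 17^d (mod 67) for the divisors d until we hit 1:
17^1 ≡ 17 (mod 67)
17^2 ≡ 21 (mod 67)
17^3 ≡ 22 (mod 67)
17^6 ≡ 15 (mod 67)
17^11 ≡ 29 (mod 67)
17^22 ≡ 37 (mod 67)
17^33 ≡ 1 (mod 67) ✓
Thus |⟨17⟩| = ord(17) = 33.
Index = |(Z/67Z)^×| / |⟨17⟩| = 66 / 33 = 2.

2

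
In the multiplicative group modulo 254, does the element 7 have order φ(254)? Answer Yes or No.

φ(254) = φ(2)·φ(127) = 1·126 = 126 = 2 · 3^2 · 7.
Test 7^(126/q) mod 254 for each prime factor q of 126:
7^63 ≡ 253 (mod 254)  [q = 2: ≢ 1 ✓]
7^42 ≡ 107 (mod 254)  [q = 3: ≢ 1 ✓]
7^18 ≡ 191 (mod 254)  [q = 7: ≢ 1 ✓]
Every test exponent gives a nontrivial residue, hence 7 generates the full group.

Yes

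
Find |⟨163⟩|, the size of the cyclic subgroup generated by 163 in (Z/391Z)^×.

By Lagrange's theorem, ord_391(163) divides φ(391) = φ(17·23) = (17−1)·(23−1) = 16·22 = 352 = 2^5 · 11.
Divisors of 352: 1, 2, 4, 8, 11, 16, 22, 32, 44, 88, 176, 352.
Check 163^d mod 391 for each divisor in increasing order:
163^1 ≡ 163
163^2 ≡ 372
163^4 ≡ 361
163^8 ≡ 118
163^11 ≡ 139
163^16 ≡ 239
163^22 ≡ 162
163^32 ≡ 35
163^44 ≡ 47
163^88 ≡ 254
163^176 ≡ 1
Therefore the multiplicative order of 163 modulo 391 is 176.

176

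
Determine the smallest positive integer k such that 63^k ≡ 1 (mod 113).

56

By Lagrange's theorem, ord_113(63) divides φ(113) = 113 − 1 = 112 = 2^4 · 7.
Divisors of 112: 1, 2, 4, 7, 8, 14, 16, 28, 56, 112.
Compute 63^d (mod 113) for the divisors d until we hit 1:
63^1 ≡ 63
63^2 ≡ 14
63^4 ≡ 83
63^7 ≡ 95
63^8 ≡ 109
63^14 ≡ 98
63^16 ≡ 16
63^28 ≡ 112
63^56 ≡ 1
So ord_113(63) = 56.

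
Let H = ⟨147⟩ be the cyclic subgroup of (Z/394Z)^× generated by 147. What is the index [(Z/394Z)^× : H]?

1

The order of 147 must divide φ(394) = φ(2)·φ(197) = 1·196 = 196 = 2^2 · 7^2.
Divisors of 196: 1, 2, 4, 7, 14, 28, 49, 98, 196.
Test each divisor d:
147^1 ≡ 147 (mod 394)
147^2 ≡ 333 (mod 394)
147^4 ≡ 175 (mod 394)
147^7 ≡ 77 (mod 394)
147^14 ≡ 19 (mod 394)
147^28 ≡ 361 (mod 394)
147^49 ≡ 183 (mod 394)
147^98 ≡ 393 (mod 394)
147^196 ≡ 1 (mod 394) ✓
The order of 147 is 196, so the subgroup it generates has 196 elements.
[(Z/394Z)^× : ⟨147⟩] = 196/196 = 1.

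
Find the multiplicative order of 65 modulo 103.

The order of 65 must divide φ(103) = 103 − 1 = 102 = 2 · 3 · 17.
Divisors of 102: 1, 2, 3, 6, 17, 34, 51, 102.
Test each divisor d:
65^1 ≡ 65 (mod 103)
65^2 ≡ 2 (mod 103)
65^3 ≡ 27 (mod 103)
65^6 ≡ 8 (mod 103)
65^17 ≡ 57 (mod 103)
65^34 ≡ 56 (mod 103)
65^51 ≡ 102 (mod 103)
65^102 ≡ 1 (mod 103) ✓
So ord_103(65) = 102.

102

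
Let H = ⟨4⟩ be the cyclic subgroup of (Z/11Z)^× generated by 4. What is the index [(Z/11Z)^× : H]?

2

By Lagrange's theorem, ord_11(4) divides φ(11) = 11 − 1 = 10 = 2 · 5.
Divisors of 10: 1, 2, 5, 10.
Check 4^d mod 11 for each divisor in increasing order:
4^1 ≡ 4 (mod 11)
4^2 ≡ 5 (mod 11)
4^5 ≡ 1 (mod 11) ✓
So ord_11(4) = 5, hence |⟨4⟩| = 5.
The index is φ(11) / ord(4) = 10 / 5 = 2.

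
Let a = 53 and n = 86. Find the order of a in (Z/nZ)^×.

By Lagrange's theorem, ord_86(53) divides φ(86) = φ(2)·φ(43) = 1·42 = 42 = 2 · 3 · 7.
Divisors of 42: 1, 2, 3, 6, 7, 14, 21, 42.
Evaluate successive powers at the divisors of 42:
53^1 ≡ 53 (mod 86)
53^2 ≡ 57 (mod 86)
53^3 ≡ 11 (mod 86)
53^6 ≡ 35 (mod 86)
53^7 ≡ 49 (mod 86)
53^14 ≡ 79 (mod 86)
53^21 ≡ 1 (mod 86) ✓
Therefore the multiplicative order of 53 modulo 86 is 21.

21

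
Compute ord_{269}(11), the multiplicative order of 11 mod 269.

134

Since 11 ∈ (Z/269Z)^×, its order divides φ(269) = 269 − 1 = 268 = 2^2 · 67.
Divisors of 268: 1, 2, 4, 67, 134, 268.
Test each divisor d:
11^1 ≡ 11 (mod 269)
11^2 ≡ 121 (mod 269)
11^4 ≡ 115 (mod 269)
11^67 ≡ 268 (mod 269)
11^134 ≡ 1 (mod 269) ✓
So ord_269(11) = 134.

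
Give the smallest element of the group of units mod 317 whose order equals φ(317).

2

φ(317) = 317 − 1 = 316 = 2^2 · 79.
g is a primitive root iff g^(316/q) ≢ 1 (mod 317) for each prime q ∈ {2, 79}.
g = 2: 2^158 ≡ 316; 2^4 ≡ 16 — none is 1, so 2 is a primitive root.
So 2 is the smallest generator of (Z/317Z)^×.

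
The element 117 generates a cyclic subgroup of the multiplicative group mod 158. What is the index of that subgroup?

6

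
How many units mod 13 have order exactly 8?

φ(13) = 13 − 1 = 12 = 2^2 · 3.
In a cyclic group of order 12, there are φ(d) elements of order d for each divisor d of 12, and zero for non-divisors.
Here 12 is not a multiple of 8, so there are no elements of order 8.

0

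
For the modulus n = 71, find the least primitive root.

7

φ(71) = 71 − 1 = 70 = 2 · 5 · 7.
Test candidates g = 2, 3, … against the prime factors q ∈ {2, 5, 7} of φ(71): g is a generator iff g^(70/q) ≢ 1 for every such q.
g = 2: 2^35 ≡ 1 — hits 1, so not a primitive root.
g = 3: 3^35 ≡ 1 — hits 1, so not a primitive root.
g = 4: 4^35 ≡ 1 — hits 1, so not a primitive root.
g = 5: 5^35 ≡ 1 — hits 1, so not a primitive root.
g = 6: 6^35 ≡ 1 — hits 1, so not a primitive root.
g = 7: 7^35 ≡ 70; 7^14 ≡ 54; 7^10 ≡ 45 — none is 1, so 7 is a primitive root.
The smallest primitive root modulo 71 is 7.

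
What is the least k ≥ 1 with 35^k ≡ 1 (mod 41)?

40

Since 35 ∈ (Z/41Z)^×, its order divides φ(41) = 41 − 1 = 40 = 2^3 · 5.
Divisors of 40: 1, 2, 4, 5, 8, 10, 20, 40.
Test each divisor d:
35^1 ≡ 35
35^2 ≡ 36
35^4 ≡ 25
35^5 ≡ 14
35^8 ≡ 10
35^10 ≡ 32
35^20 ≡ 40
35^40 ≡ 1
So ord_41(35) = 40.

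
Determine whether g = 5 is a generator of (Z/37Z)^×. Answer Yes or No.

Yes

φ(37) = 37 − 1 = 36 = 2^2 · 3^2.
5 is a primitive root mod 37 iff 5^(φ(37)/q) ≢ 1 for every prime q | φ(37), i.e. q ∈ {2, 3}.
5^18 ≡ 36 (mod 37)  [q = 2: ≢ 1 ✓]
5^12 ≡ 10 (mod 37)  [q = 3: ≢ 1 ✓]
None equal 1, so ord_37(5) = 36: 5 is a primitive root.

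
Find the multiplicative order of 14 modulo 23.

22

By Lagrange's theorem, ord_23(14) divides φ(23) = 23 − 1 = 22 = 2 · 11.
Divisors of 22: 1, 2, 11, 22.
Compute 14^d (mod 23) for the divisors d until we hit 1:
14^1 ≡ 14
14^2 ≡ 12
14^11 ≡ 22
14^22 ≡ 1
Therefore the multiplicative order of 14 modulo 23 is 22.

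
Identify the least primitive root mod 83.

2

φ(83) = 83 − 1 = 82 = 2 · 41.
g is a primitive root iff g^(82/q) ≢ 1 (mod 83) for each prime q ∈ {2, 41}.
g = 2: 2^41 ≡ 82; 2^2 ≡ 4 — none is 1, so 2 is a primitive root.
The smallest primitive root modulo 83 is 2.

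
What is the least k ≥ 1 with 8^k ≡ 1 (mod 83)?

82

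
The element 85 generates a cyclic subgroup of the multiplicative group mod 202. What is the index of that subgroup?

2

The order of 85 must divide φ(202) = φ(2)·φ(101) = 1·100 = 100 = 2^2 · 5^2.
Divisors of 100: 1, 2, 4, 5, 10, 20, 25, 50, 100.
Evaluate successive powers at the divisors of 100:
85^1 ≡ 85 (mod 202)
85^2 ≡ 155 (mod 202)
85^4 ≡ 189 (mod 202)
85^5 ≡ 107 (mod 202)
85^10 ≡ 137 (mod 202)
85^20 ≡ 185 (mod 202)
85^25 ≡ 201 (mod 202)
85^50 ≡ 1 (mod 202) ✓
Thus |⟨85⟩| = ord(85) = 50.
The index is φ(202) / ord(85) = 100 / 50 = 2.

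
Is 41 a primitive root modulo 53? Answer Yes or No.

φ(53) = 53 − 1 = 52 = 2^2 · 13.
Test 41^(52/q) mod 53 for each prime factor q of 52:
41^26 ≡ 52 (mod 53)  [q = 2: ≢ 1 ✓]
41^4 ≡ 13 (mod 53)  [q = 13: ≢ 1 ✓]
All checks pass, so 41 has order 52 and is a primitive root modulo 53.

Yes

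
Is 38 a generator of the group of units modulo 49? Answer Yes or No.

Yes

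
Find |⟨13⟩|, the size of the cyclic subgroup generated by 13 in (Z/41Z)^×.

40

The order of 13 must divide φ(41) = 41 − 1 = 40 = 2^3 · 5.
Divisors of 40: 1, 2, 4, 5, 8, 10, 20, 40.
Evaluate successive powers at the divisors of 40:
13^1 ≡ 13 (mod 41)
13^2 ≡ 5 (mod 41)
13^4 ≡ 25 (mod 41)
13^5 ≡ 38 (mod 41)
13^8 ≡ 10 (mod 41)
13^10 ≡ 9 (mod 41)
13^20 ≡ 40 (mod 41)
13^40 ≡ 1 (mod 41) ✓
The smallest such exponent is 40, so the order of 13 is 40.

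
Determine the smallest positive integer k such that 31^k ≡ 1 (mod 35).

6

By Lagrange's theorem, ord_35(31) divides φ(35) = φ(5·7) = (5−1)·(7−1) = 4·6 = 24 = 2^3 · 3.
Divisors of 24: 1, 2, 3, 4, 6, 8, 12, 24.
Check 31^d mod 35 for each divisor in increasing order:
31^1 ≡ 31 (mod 35)
31^2 ≡ 16 (mod 35)
31^3 ≡ 6 (mod 35)
31^4 ≡ 11 (mod 35)
31^6 ≡ 1 (mod 35) ✓
Hence ord(31) = 6.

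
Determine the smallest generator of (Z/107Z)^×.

2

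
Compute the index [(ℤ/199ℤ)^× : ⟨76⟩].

By Lagrange's theorem, ord_199(76) divides φ(199) = 199 − 1 = 198 = 2 · 3^2 · 11.
Divisors of 198: 1, 2, 3, 6, 9, 11, 18, 22, 33, 66, 99, 198.
Compute 76^d (mod 199) for the divisors d until we hit 1:
76^1 ≡ 76 (mod 199)
76^2 ≡ 5 (mod 199)
76^3 ≡ 181 (mod 199)
76^6 ≡ 125 (mod 199)
76^9 ≡ 138 (mod 199)
76^11 ≡ 93 (mod 199)
76^18 ≡ 139 (mod 199)
76^22 ≡ 92 (mod 199)
76^33 ≡ 198 (mod 199)
76^66 ≡ 1 (mod 199) ✓
So ord_199(76) = 66, hence |⟨76⟩| = 66.
Index = |(Z/199Z)^×| / |⟨76⟩| = 198 / 66 = 3.

3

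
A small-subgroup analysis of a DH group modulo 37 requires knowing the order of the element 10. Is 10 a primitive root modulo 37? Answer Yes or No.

No

φ(37) = 37 − 1 = 36 = 2^2 · 3^2.
10 is a primitive root mod 37 iff 10^(φ(37)/q) ≢ 1 for every prime q | φ(37), i.e. q ∈ {2, 3}.
10^18 ≡ 1 (mod 37)  [q = 2: ≡ 1 ✗]
10^12 ≡ 1 (mod 37)  [q = 3: ≡ 1 ✗]
The check at q = 2 fails, so 10 generates a proper subgroup.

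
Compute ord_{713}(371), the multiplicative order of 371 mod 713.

22

By Lagrange's theorem, ord_713(371) divides φ(713) = φ(23·31) = (23−1)·(31−1) = 22·30 = 660 = 2^2 · 3 · 5 · 11.
Divisors of 660: 1, 2, 3, 4, 5, 6, 10, 11, 12, 15, 20, 22, 30, 33, 44, 55, 60, 66, 110, 132, 165, 220, 330, 660.
Test each divisor d:
371^1 ≡ 371 (mod 713)
371^2 ≡ 32 (mod 713)
371^3 ≡ 464 (mod 713)
371^4 ≡ 311 (mod 713)
371^5 ≡ 588 (mod 713)
371^6 ≡ 683 (mod 713)
371^10 ≡ 652 (mod 713)
371^11 ≡ 185 (mod 713)
371^12 ≡ 187 (mod 713)
371^15 ≡ 495 (mod 713)
371^20 ≡ 156 (mod 713)
371^22 ≡ 1 (mod 713) ✓
Therefore the multiplicative order of 371 modulo 713 is 22.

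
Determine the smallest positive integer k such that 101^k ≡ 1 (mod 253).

110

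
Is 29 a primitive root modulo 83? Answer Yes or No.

φ(83) = 83 − 1 = 82 = 2 · 41.
It suffices to check that the order of 29 is not a proper divisor of 82: compute 29^(82/q) for q ∈ {2, 41}.
29^41 ≡ 1 (mod 83)  [q = 2: ≡ 1 ✗]
29^2 ≡ 11 (mod 83)  [q = 41: ≢ 1 ✓]
The check at q = 2 fails, so 29 generates a proper subgroup.

No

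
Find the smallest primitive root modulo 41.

φ(41) = 41 − 1 = 40 = 2^3 · 5.
g is a primitive root iff g^(40/q) ≢ 1 (mod 41) for each prime q ∈ {2, 5}.
g = 2: 2^20 ≡ 1 — hits 1, so not a primitive root.
g = 3: 3^20 ≡ 40; 3^8 ≡ 1 — hits 1, so not a primitive root.
g = 4: 4^20 ≡ 1 — hits 1, so not a primitive root.
g = 5: 5^20 ≡ 1 — hits 1, so not a primitive root.
g = 6: 6^20 ≡ 40; 6^8 ≡ 10 — none is 1, so 6 is a primitive root.
The smallest primitive root modulo 41 is 6.

6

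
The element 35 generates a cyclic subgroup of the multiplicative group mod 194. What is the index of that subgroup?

By Lagrange's theorem, ord_194(35) divides φ(194) = φ(2)·φ(97) = 1·96 = 96 = 2^5 · 3.
Divisors of 96: 1, 2, 3, 4, 6, 8, 12, 16, 24, 32, 48, 96.
Evaluate successive powers at the divisors of 96:
35^1 ≡ 35 (mod 194)
35^2 ≡ 61 (mod 194)
35^3 ≡ 1 (mod 194) ✓
Thus |⟨35⟩| = ord(35) = 3.
[(Z/194Z)^× : ⟨35⟩] = 96/3 = 32.

32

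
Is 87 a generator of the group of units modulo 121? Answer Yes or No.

φ(121) = φ(11^2) = 11·(11−1) = 110 = 2 · 5 · 11.
87 is a primitive root mod 121 iff 87^(φ(121)/q) ≢ 1 for every prime q | φ(121), i.e. q ∈ {2, 5, 11}.
87^55 ≡ 120 (mod 121)  [q = 2: ≢ 1 ✓]
87^22 ≡ 1 (mod 121)  [q = 5: ≡ 1 ✗]
87^10 ≡ 89 (mod 121)  [q = 11: ≢ 1 ✓]
87^22 ≡ 1 shows ord(87) | 22, strictly less than φ(121); not a primitive root.

No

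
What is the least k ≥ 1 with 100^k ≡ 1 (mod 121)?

ord(100) | φ(121) = φ(11^2) = 11·(11−1) = 110 = 2 · 5 · 11.
Divisors of 110: 1, 2, 5, 10, 11, 22, 55, 110.
Evaluate successive powers at the divisors of 110:
100^1 ≡ 100 (mod 121)
100^2 ≡ 78 (mod 121)
100^5 ≡ 12 (mod 121)
100^10 ≡ 23 (mod 121)
100^11 ≡ 1 (mod 121) ✓
Hence ord(100) = 11.

11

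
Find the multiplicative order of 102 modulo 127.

42

By Lagrange's theorem, ord_127(102) divides φ(127) = 127 − 1 = 126 = 2 · 3^2 · 7.
Divisors of 126: 1, 2, 3, 6, 7, 9, 14, 18, 21, 42, 63, 126.
Compute 102^d (mod 127) for the divisors d until we hit 1:
102^1 ≡ 102 (mod 127)
102^2 ≡ 117 (mod 127)
102^3 ≡ 123 (mod 127)
102^6 ≡ 16 (mod 127)
102^7 ≡ 108 (mod 127)
102^9 ≡ 63 (mod 127)
102^14 ≡ 107 (mod 127)
102^18 ≡ 32 (mod 127)
102^21 ≡ 126 (mod 127)
102^42 ≡ 1 (mod 127) ✓
The smallest such exponent is 42, so the order of 102 is 42.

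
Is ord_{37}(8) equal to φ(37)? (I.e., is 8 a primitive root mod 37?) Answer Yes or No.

φ(37) = 37 − 1 = 36 = 2^2 · 3^2.
Test 8^(36/q) mod 37 for each prime factor q of 36:
8^18 ≡ 36 (mod 37)  [q = 2: ≢ 1 ✓]
8^12 ≡ 1 (mod 37)  [q = 3: ≡ 1 ✗]
Since 8^12 ≡ 1, the order of 8 divides 12 < 36, so 8 is not a primitive root.

No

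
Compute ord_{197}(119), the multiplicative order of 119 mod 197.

196

The order of 119 must divide φ(197) = 197 − 1 = 196 = 2^2 · 7^2.
Divisors of 196: 1, 2, 4, 7, 14, 28, 49, 98, 196.
Evaluate successive powers at the divisors of 196:
119^1 ≡ 119 (mod 197)
119^2 ≡ 174 (mod 197)
119^4 ≡ 135 (mod 197)
119^7 ≡ 77 (mod 197)
119^14 ≡ 19 (mod 197)
119^28 ≡ 164 (mod 197)
119^49 ≡ 183 (mod 197)
119^98 ≡ 196 (mod 197)
119^196 ≡ 1 (mod 197) ✓
So ord_197(119) = 196.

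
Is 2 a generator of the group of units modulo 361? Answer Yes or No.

Yes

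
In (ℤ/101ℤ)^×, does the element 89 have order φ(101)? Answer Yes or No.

Yes

φ(101) = 101 − 1 = 100 = 2^2 · 5^2.
89 is a primitive root mod 101 iff 89^(φ(101)/q) ≢ 1 for every prime q | φ(101), i.e. q ∈ {2, 5}.
89^50 ≡ 100 (mod 101)  [q = 2: ≢ 1 ✓]
89^20 ≡ 95 (mod 101)  [q = 5: ≢ 1 ✓]
Every test exponent gives a nontrivial residue, hence 89 generates the full group.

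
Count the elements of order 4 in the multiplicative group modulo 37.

2

φ(37) = 37 − 1 = 36 = 2^2 · 3^2.
In a cyclic group of order 36, there are φ(d) elements of order d for each divisor d of 36, and zero for non-divisors.
4 = 2^2 divides 36, and φ(4) = 2.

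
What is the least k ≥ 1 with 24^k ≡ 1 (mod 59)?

58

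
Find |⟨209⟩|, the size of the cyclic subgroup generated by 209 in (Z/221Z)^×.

16

The order of 209 must divide φ(221) = φ(13·17) = (13−1)·(17−1) = 12·16 = 192 = 2^6 · 3.
Divisors of 192: 1, 2, 3, 4, 6, 8, 12, 16, 24, 32, 48, 64, 96, 192.
Check 209^d mod 221 for each divisor in increasing order:
209^1 ≡ 209 (mod 221)
209^2 ≡ 144 (mod 221)
209^3 ≡ 40 (mod 221)
209^4 ≡ 183 (mod 221)
209^6 ≡ 53 (mod 221)
209^8 ≡ 118 (mod 221)
209^12 ≡ 157 (mod 221)
209^16 ≡ 1 (mod 221) ✓
The smallest such exponent is 16, so the order of 209 is 16.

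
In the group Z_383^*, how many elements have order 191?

φ(383) = 383 − 1 = 382 = 2 · 191.
In a cyclic group of order 382, there are φ(d) elements of order d for each divisor d of 382, and zero for non-divisors.
191 | 382, and φ(191) = 191 − 1 = 190.

190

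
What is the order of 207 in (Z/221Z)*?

16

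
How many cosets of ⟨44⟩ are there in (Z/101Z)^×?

5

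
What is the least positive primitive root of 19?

2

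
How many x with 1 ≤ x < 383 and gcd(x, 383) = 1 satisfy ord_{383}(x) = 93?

0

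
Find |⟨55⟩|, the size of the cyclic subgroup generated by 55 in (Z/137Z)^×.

136

By Lagrange's theorem, ord_137(55) divides φ(137) = 137 − 1 = 136 = 2^3 · 17.
Divisors of 136: 1, 2, 4, 8, 17, 34, 68, 136.
Compute 55^d (mod 137) for the divisors d until we hit 1:
55^1 ≡ 55 (mod 137)
55^2 ≡ 11 (mod 137)
55^4 ≡ 121 (mod 137)
55^8 ≡ 119 (mod 137)
55^17 ≡ 10 (mod 137)
55^34 ≡ 100 (mod 137)
55^68 ≡ 136 (mod 137)
55^136 ≡ 1 (mod 137) ✓
Hence ord(55) = 136.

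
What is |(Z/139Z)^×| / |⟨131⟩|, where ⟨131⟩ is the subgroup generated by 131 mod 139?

6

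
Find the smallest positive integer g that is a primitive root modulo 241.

7

φ(241) = 241 − 1 = 240 = 2^4 · 3 · 5.
Test candidates g = 2, 3, … against the prime factors q ∈ {2, 3, 5} of φ(241): g is a generator iff g^(240/q) ≢ 1 for every such q.
g = 2: 2^120 ≡ 1 — hits 1, so not a primitive root.
g = 3: 3^120 ≡ 1 — hits 1, so not a primitive root.
g = 4: 4^120 ≡ 1 — hits 1, so not a primitive root.
g = 5: 5^120 ≡ 1 — hits 1, so not a primitive root.
g = 6: 6^120 ≡ 1 — hits 1, so not a primitive root.
g = 7: 7^120 ≡ 240; 7^80 ≡ 15; 7^48 ≡ 91 — none is 1, so 7 is a primitive root.
Hence the least primitive root of 241 is 7.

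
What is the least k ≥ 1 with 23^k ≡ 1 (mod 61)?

The order of 23 must divide φ(61) = 61 − 1 = 60 = 2^2 · 3 · 5.
Divisors of 60: 1, 2, 3, 4, 5, 6, 10, 12, 15, 20, 30, 60.
Compute 23^d (mod 61) for the divisors d until we hit 1:
23^1 ≡ 23 (mod 61)
23^2 ≡ 41 (mod 61)
23^3 ≡ 28 (mod 61)
23^4 ≡ 34 (mod 61)
23^5 ≡ 50 (mod 61)
23^6 ≡ 52 (mod 61)
23^10 ≡ 60 (mod 61)
23^12 ≡ 20 (mod 61)
23^15 ≡ 11 (mod 61)
23^20 ≡ 1 (mod 61) ✓
Therefore the multiplicative order of 23 modulo 61 is 20.

20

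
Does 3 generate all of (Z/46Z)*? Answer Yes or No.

No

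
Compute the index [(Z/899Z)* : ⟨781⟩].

10

Since 781 ∈ (Z/899Z)^×, its order divides φ(899) = φ(29·31) = (29−1)·(31−1) = 28·30 = 840 = 2^3 · 3 · 5 · 7.
Divisors of 840: 1, 2, 3, 4, 5, 6, 7, 8, 10, 12, 14, 15, 20, 21, 24, 28, 30, 35, 40, 42, 56, 60, 70, 84, 105, 120, 140, 168, 210, 280, 420, 840.
Compute 781^d (mod 899) for the divisors d until we hit 1:
781^1 ≡ 781 (mod 899)
781^2 ≡ 439 (mod 899)
781^3 ≡ 340 (mod 899)
781^4 ≡ 335 (mod 899)
781^5 ≡ 26 (mod 899)
781^6 ≡ 528 (mod 899)
781^7 ≡ 626 (mod 899)
781^8 ≡ 749 (mod 899)
781^10 ≡ 676 (mod 899)
781^12 ≡ 94 (mod 899)
781^14 ≡ 811 (mod 899)
781^15 ≡ 495 (mod 899)
781^20 ≡ 284 (mod 899)
781^21 ≡ 650 (mod 899)
781^24 ≡ 745 (mod 899)
781^28 ≡ 552 (mod 899)
781^30 ≡ 497 (mod 899)
781^35 ≡ 336 (mod 899)
781^40 ≡ 645 (mod 899)
781^42 ≡ 869 (mod 899)
781^56 ≡ 842 (mod 899)
781^60 ≡ 683 (mod 899)
781^70 ≡ 521 (mod 899)
781^84 ≡ 1 (mod 899) ✓
Thus |⟨781⟩| = ord(781) = 84.
The index is φ(899) / ord(781) = 840 / 84 = 10.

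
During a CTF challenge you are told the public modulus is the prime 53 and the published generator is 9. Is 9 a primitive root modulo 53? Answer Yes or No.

No

φ(53) = 53 − 1 = 52 = 2^2 · 13.
An element g generates (Z/53Z)^× iff g^(52/q) ≢ 1 (mod 53) for each prime q ∈ {2, 13}.
9^26 ≡ 1 (mod 53)  [q = 2: ≡ 1 ✗]
9^4 ≡ 42 (mod 53)  [q = 13: ≢ 1 ✓]
9^26 ≡ 1 shows ord(9) | 26, strictly less than φ(53); not a primitive root.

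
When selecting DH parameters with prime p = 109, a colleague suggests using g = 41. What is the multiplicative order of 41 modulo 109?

12

By Lagrange's theorem, ord_109(41) divides φ(109) = 109 − 1 = 108 = 2^2 · 3^3.
Divisors of 108: 1, 2, 3, 4, 6, 9, 12, 18, 27, 36, 54, 108.
Check 41^d mod 109 for each divisor in increasing order:
41^1 ≡ 41
41^2 ≡ 46
41^3 ≡ 33
41^4 ≡ 45
41^6 ≡ 108
41^9 ≡ 76
41^12 ≡ 1
So ord_109(41) = 12.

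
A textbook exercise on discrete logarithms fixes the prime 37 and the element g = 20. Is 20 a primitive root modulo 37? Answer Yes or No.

Yes

φ(37) = 37 − 1 = 36 = 2^2 · 3^2.
An element g generates (Z/37Z)^× iff g^(36/q) ≢ 1 (mod 37) for each prime q ∈ {2, 3}.
20^18 ≡ 36 (mod 37)  [q = 2: ≢ 1 ✓]
20^12 ≡ 26 (mod 37)  [q = 3: ≢ 1 ✓]
All checks pass, so 20 has order 36 and is a primitive root modulo 37.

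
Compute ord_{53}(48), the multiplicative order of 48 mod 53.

52

Since 48 ∈ (Z/53Z)^×, its order divides φ(53) = 53 − 1 = 52 = 2^2 · 13.
Divisors of 52: 1, 2, 4, 13, 26, 52.
Check 48^d mod 53 for each divisor in increasing order:
48^1 ≡ 48
48^2 ≡ 25
48^4 ≡ 42
48^13 ≡ 30
48^26 ≡ 52
48^52 ≡ 1
The smallest such exponent is 52, so the order of 48 is 52.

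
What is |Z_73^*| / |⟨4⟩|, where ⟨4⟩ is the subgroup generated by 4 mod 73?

8

The order of 4 must divide φ(73) = 73 − 1 = 72 = 2^3 · 3^2.
Divisors of 72: 1, 2, 3, 4, 6, 8, 9, 12, 18, 24, 36, 72.
Evaluate successive powers at the divisors of 72:
4^1 ≡ 4 (mod 73)
4^2 ≡ 16 (mod 73)
4^3 ≡ 64 (mod 73)
4^4 ≡ 37 (mod 73)
4^6 ≡ 8 (mod 73)
4^8 ≡ 55 (mod 73)
4^9 ≡ 1 (mod 73) ✓
So ord_73(4) = 9, hence |⟨4⟩| = 9.
The index is φ(73) / ord(4) = 72 / 9 = 8.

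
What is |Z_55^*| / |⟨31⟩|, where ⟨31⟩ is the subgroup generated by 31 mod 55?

8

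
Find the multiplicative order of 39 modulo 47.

By Lagrange's theorem, ord_47(39) divides φ(47) = 47 − 1 = 46 = 2 · 23.
Divisors of 46: 1, 2, 23, 46.
Evaluate successive powers at the divisors of 46:
39^1 ≡ 39 (mod 47)
39^2 ≡ 17 (mod 47)
39^23 ≡ 46 (mod 47)
39^46 ≡ 1 (mod 47) ✓
The smallest such exponent is 46, so the order of 39 is 46.

46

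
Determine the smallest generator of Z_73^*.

5

φ(73) = 73 − 1 = 72 = 2^3 · 3^2.
g is a primitive root iff g^(72/q) ≢ 1 (mod 73) for each prime q ∈ {2, 3}.
g = 2: 2^36 ≡ 1 — hits 1, so not a primitive root.
g = 3: 3^36 ≡ 1 — hits 1, so not a primitive root.
g = 4: 4^36 ≡ 1 — hits 1, so not a primitive root.
g = 5: 5^36 ≡ 72; 5^24 ≡ 8 — none is 1, so 5 is a primitive root.
The smallest primitive root modulo 73 is 5.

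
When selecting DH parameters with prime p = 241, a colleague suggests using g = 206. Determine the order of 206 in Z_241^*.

The order of 206 must divide φ(241) = 241 − 1 = 240 = 2^4 · 3 · 5.
Divisors of 240: 1, 2, 3, 4, 5, 6, 8, 10, 12, 15, 16, 20, 24, 30, 40, 48, 60, 80, 120, 240.
Check 206^d mod 241 for each divisor in increasing order:
206^1 ≡ 206 (mod 241)
206^2 ≡ 20 (mod 241)
206^3 ≡ 23 (mod 241)
206^4 ≡ 159 (mod 241)
206^5 ≡ 219 (mod 241)
206^6 ≡ 47 (mod 241)
206^8 ≡ 217 (mod 241)
206^10 ≡ 2 (mod 241)
206^12 ≡ 40 (mod 241)
206^15 ≡ 197 (mod 241)
206^16 ≡ 94 (mod 241)
206^20 ≡ 4 (mod 241)
206^24 ≡ 154 (mod 241)
206^30 ≡ 8 (mod 241)
206^40 ≡ 16 (mod 241)
206^48 ≡ 98 (mod 241)
206^60 ≡ 64 (mod 241)
206^80 ≡ 15 (mod 241)
206^120 ≡ 240 (mod 241)
206^240 ≡ 1 (mod 241) ✓
Therefore the multiplicative order of 206 modulo 241 is 240.

240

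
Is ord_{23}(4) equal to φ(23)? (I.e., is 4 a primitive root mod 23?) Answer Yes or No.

No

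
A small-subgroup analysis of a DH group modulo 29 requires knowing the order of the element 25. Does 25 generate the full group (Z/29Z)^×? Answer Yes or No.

No

φ(29) = 29 − 1 = 28 = 2^2 · 7.
25 is a primitive root mod 29 iff 25^(φ(29)/q) ≢ 1 for every prime q | φ(29), i.e. q ∈ {2, 7}.
25^14 ≡ 1 (mod 29)  [q = 2: ≡ 1 ✗]
25^4 ≡ 24 (mod 29)  [q = 7: ≢ 1 ✓]
25^14 ≡ 1 shows ord(25) | 14, strictly less than φ(29); not a primitive root.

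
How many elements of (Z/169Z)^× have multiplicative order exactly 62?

φ(169) = φ(13^2) = 13·(13−1) = 156 = 2^2 · 3 · 13.
In a cyclic group of order 156, there are φ(d) elements of order d for each divisor d of 156, and zero for non-divisors.
Here 156 is not a multiple of 62, so there are no elements of order 62.

0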